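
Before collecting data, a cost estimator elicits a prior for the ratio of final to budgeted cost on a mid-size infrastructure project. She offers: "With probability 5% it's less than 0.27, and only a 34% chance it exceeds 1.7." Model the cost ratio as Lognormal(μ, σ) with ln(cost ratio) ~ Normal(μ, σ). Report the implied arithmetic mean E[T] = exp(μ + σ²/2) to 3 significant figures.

E[T] ≈ 1.75

If T ~ Lognormal(μ,σ) then ln T ~ Normal(μ,σ), so the p-quantile of ln T is μ + z_p·σ.
ln(0.27) = -1.309 and ln(1.7) = 0.5306; z_{0.05} = -1.645, z_{0.66} = 0.4125.
σ = (0.5306 − -1.309)/(0.4125 − (-1.645)) = 0.894.
μ = -1.309 − (-1.645)·0.894 = 0.162.
E[T] = exp(μ + σ²/2) = exp(0.162 + 0.3999) = 1.75.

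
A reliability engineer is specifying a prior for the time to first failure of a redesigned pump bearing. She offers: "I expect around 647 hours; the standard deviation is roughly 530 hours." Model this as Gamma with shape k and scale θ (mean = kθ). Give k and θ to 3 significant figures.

k ≈ 1.49, θ ≈ 434

For Gamma(k, scale θ): mean = kθ, variance = kθ², so CV = 1/√k.
CV = SD/mean = 530/647 = 0.8192, hence k = 1/CV² = 1.49.
Then θ = mean/k = 647/1.49 = 434.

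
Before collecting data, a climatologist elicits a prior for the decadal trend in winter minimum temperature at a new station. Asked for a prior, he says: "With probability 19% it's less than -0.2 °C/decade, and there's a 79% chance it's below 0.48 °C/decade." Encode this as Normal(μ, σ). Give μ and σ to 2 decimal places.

The p-quantile of Normal(μ,σ) is μ + z_p·σ, with z_{0.19} = -0.8779 and z_{0.79} = 0.8064.
Eliminate σ: μ = (z₂·x₁ − z₁·x₂)/(z₂ − z₁) = (0.8064·-0.2 − (-0.8779)·0.48)/1.684 = 0.15.
Then σ = (x₂ − x₁)/(z₂ − z₁) = (0.48 − -0.2)/1.684 = 0.40.

μ = 0.15, σ = 0.40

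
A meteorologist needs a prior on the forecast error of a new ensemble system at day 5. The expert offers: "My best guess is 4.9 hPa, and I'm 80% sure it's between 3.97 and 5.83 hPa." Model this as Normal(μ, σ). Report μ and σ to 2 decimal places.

A symmetric 80% interval runs μ ± z·σ with z = 1.282.
Half-width = 0.93, so σ = 0.93/1.282 = 0.73.
μ is the stated best guess, 4.90.

μ = 4.90, σ = 0.73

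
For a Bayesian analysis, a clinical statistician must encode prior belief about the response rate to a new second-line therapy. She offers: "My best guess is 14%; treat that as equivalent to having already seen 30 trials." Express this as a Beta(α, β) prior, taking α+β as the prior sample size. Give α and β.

Under the effective-sample-size interpretation, Beta(α, β) has prior mean α/(α+β) and prior sample size α+β.
So α+β = 30 and α/(α+β) = 0.14, giving α = 0.14·30 = 4.2 and β = 30 − 4.2 = 25.8.

α = 4.2, β = 25.8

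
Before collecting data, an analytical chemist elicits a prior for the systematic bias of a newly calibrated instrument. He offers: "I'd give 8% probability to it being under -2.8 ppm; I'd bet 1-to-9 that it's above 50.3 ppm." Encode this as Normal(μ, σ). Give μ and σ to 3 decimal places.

For Normal(μ,σ), the p-quantile is μ + z_p·σ. Here z_{0.08} = -1.405, z_{0.9} = 1.282.
So -2.8 = μ − 1.405σ and 50.3 = μ + 1.282σ.
Subtracting: σ = (50.3 − -2.8)/(1.282 − (-1.405)) = 19.765.
Then μ = -2.8 − (-1.405)·19.765 = 24.971.

μ = 24.971, σ = 19.765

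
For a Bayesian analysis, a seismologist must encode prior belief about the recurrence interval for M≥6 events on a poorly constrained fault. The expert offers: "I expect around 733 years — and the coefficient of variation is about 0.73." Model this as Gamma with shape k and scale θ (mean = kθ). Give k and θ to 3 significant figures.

For Gamma(k, scale θ): mean = kθ, variance = kθ², so CV = 1/√k.
CV = 0.73, hence k = 1/CV² = 1.88.
Then θ = mean/k = 733/1.88 = 391.

k ≈ 1.88, θ ≈ 391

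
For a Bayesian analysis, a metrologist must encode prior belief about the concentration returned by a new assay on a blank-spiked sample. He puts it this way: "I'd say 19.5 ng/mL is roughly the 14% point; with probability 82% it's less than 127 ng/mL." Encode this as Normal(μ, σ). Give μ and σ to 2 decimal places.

μ = 77.69, σ = 53.87

The p-quantile of Normal(μ,σ) is μ + z_p·σ, with z_{0.14} = -1.08 and z_{0.82} = 0.9154.
Eliminate σ: μ = (z₂·x₁ − z₁·x₂)/(z₂ − z₁) = (0.9154·19.5 − (-1.08)·127)/1.996 = 77.69.
Then σ = (x₂ − x₁)/(z₂ − z₁) = (127 − 19.5)/1.996 = 53.87.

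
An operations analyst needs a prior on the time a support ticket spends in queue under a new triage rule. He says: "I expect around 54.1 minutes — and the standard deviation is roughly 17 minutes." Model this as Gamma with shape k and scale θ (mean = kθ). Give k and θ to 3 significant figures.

k ≈ 10.1, θ ≈ 5.34

For Gamma(k, scale θ): mean = kθ, variance = kθ², so CV = 1/√k.
CV = SD/mean = 17/54.1 = 0.3142, hence k = 1/CV² = 10.1.
Then θ = mean/k = 54.1/10.1 = 5.34.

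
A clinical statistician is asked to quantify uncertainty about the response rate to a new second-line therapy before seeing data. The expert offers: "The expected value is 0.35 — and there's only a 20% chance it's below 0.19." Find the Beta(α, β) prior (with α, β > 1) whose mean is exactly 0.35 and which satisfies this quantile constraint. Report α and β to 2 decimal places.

With mean 0.35 fixed, write α = 0.35s, β = 0.65s where s = α+β.
Need P(θ < 0.19) = 0.2 under Beta(0.35s, 0.65s). Normal approximation: (q−m)/√(m(1−m)/s) ≈ z_{0.2} = -0.842, so s ≈ 0.35·0.65·(-0.842)²/(0.19−0.35)² = 6.3.
At s = 6.3: P(θ<0.19) ≈ 0.205. Adjusting to match 0.2 gives s ≈ 6.53.
So α = 0.35·6.53 ≈ 2.28, β = 0.65·6.53 ≈ 4.24.

α ≈ 2.28, β ≈ 4.24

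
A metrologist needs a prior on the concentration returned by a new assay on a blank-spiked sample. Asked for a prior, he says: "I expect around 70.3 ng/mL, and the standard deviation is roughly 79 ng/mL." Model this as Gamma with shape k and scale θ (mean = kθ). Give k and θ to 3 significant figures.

For Gamma(k, scale θ): mean = kθ, variance = kθ², so CV = 1/√k.
CV = SD/mean = 79/70.3 = 1.124, hence k = 1/CV² = 0.792.
Then θ = mean/k = 70.3/0.792 = 88.8.

k ≈ 0.792, θ ≈ 88.8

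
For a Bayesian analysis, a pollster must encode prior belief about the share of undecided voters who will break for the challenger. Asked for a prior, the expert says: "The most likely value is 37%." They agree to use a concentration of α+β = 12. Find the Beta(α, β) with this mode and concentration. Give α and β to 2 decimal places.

α = 4.70, β = 7.30

For α,β > 1 the Beta mode is (α−1)/(α+β−2). With α+β = 12, the mode is (α−1)/10.
Set (α−1)/10 = 0.37 → α = 1 + 0.37·10 = 4.70.
β = 12 − α = 7.30.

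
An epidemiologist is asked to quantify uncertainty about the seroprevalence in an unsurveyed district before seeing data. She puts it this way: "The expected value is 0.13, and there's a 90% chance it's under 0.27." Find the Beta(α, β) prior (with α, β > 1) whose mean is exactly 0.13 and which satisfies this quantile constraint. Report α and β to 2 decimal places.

With mean 0.13 fixed, write α = 0.13s, β = 0.87s where s = α+β.
Need P(θ < 0.27) = 0.9 under Beta(0.13s, 0.87s). Normal approximation: (q−m)/√(m(1−m)/s) ≈ z_{0.9} = 1.28, so s ≈ 0.13·0.87·(1.28)²/(0.27−0.13)² = 9.5.
At s = 9.5: P(θ<0.27) ≈ 0.894. Adjusting to match 0.9 gives s ≈ 10.28.
So α = 0.13·10.28 ≈ 1.34, β = 0.87·10.28 ≈ 8.94.

α ≈ 1.34, β ≈ 8.94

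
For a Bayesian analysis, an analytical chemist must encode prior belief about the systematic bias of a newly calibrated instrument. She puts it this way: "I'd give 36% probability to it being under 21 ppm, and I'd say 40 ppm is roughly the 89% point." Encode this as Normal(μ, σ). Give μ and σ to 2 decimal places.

The p-quantile of Normal(μ,σ) is μ + z_p·σ, with z_{0.36} = -0.3585 and z_{0.89} = 1.227.
Eliminate σ: μ = (z₂·x₁ − z₁·x₂)/(z₂ − z₁) = (1.227·21 − (-0.3585)·40)/1.585 = 25.30.
Then σ = (x₂ − x₁)/(z₂ − z₁) = (40 − 21)/1.585 = 11.99.

μ = 25.30, σ = 11.99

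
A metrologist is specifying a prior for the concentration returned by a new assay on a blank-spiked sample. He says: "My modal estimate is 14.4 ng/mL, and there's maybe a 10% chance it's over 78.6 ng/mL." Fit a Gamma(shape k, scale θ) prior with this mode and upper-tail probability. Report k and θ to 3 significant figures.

Gamma(k,θ) with k>1 has mode (k−1)θ, so θ = 14.4/(k−1).
Need P(X < 78.6) = 0.9 with θ tied to k this way. Start at k = 2, θ = 14.4: P(X<78.6) ≈ 0.972.
Too high — lower k to spread out. Iterating converges to k ≈ 1.6.
Then θ = 14.4/(1.6−1) ≈ 23.9.

k ≈ 1.6, θ ≈ 23.9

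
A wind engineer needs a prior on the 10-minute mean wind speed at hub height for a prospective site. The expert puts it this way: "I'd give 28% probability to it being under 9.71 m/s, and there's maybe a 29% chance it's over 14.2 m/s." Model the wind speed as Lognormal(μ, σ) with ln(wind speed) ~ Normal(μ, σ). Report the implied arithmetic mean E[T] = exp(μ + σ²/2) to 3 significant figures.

If T ~ Lognormal(μ,σ) then ln T ~ Normal(μ,σ), so the p-quantile of ln T is μ + z_p·σ.
ln(9.71) = 2.273 and ln(14.2) = 2.653; z_{0.28} = -0.5828, z_{0.71} = 0.5534.
σ = (2.653 − 2.273)/(0.5534 − (-0.5828)) = 0.335.
μ = 2.273 − (-0.5828)·0.335 = 2.468.
E[T] = exp(μ + σ²/2) = exp(2.468 + 0.0560) = 12.5 m/s.

E[T] ≈ 12.5 m/s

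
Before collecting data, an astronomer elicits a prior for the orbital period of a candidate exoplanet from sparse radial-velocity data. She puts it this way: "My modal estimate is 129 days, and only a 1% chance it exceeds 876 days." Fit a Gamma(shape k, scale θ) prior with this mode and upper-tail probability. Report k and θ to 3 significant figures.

k ≈ 1.97, θ ≈ 133

Gamma(k,θ) with k>1 has mode (k−1)θ, so θ = 129/(k−1).
Need P(X < 876) = 0.99 with θ tied to k this way. Start at k = 2, θ = 129: P(X<876) ≈ 0.991.
Too high — lower k to spread out. Iterating converges to k ≈ 1.97.
Then θ = 129/(1.97−1) ≈ 133.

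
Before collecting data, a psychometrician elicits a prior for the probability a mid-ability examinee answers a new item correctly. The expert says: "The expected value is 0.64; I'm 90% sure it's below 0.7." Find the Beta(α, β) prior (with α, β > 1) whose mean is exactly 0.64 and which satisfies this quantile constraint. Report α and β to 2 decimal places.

α ≈ 65.69, β ≈ 36.95

With mean 0.64 fixed, write α = 0.64s, β = 0.36s where s = α+β.
Need P(θ < 0.7) = 0.9 under Beta(0.64s, 0.36s). Normal approximation: (q−m)/√(m(1−m)/s) ≈ z_{0.9} = 1.28, so s ≈ 0.64·0.36·(1.28)²/(0.7−0.64)² = 105.1.
At s = 105.1: P(θ<0.7) ≈ 0.903. Adjusting to match 0.9 gives s ≈ 102.64.
So α = 0.64·102.64 ≈ 65.69, β = 0.36·102.64 ≈ 36.95.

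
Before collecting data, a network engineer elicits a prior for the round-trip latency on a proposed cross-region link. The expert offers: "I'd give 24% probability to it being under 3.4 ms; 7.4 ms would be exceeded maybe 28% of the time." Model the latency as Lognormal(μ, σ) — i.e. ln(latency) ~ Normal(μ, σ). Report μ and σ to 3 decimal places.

If T ~ Lognormal(μ,σ) then ln T ~ Normal(μ,σ), so the p-quantile of ln T is μ + z_p·σ.
ln(3.4) = 1.224 and ln(7.4) = 2.001; z_{0.24} = -0.7063, z_{0.72} = 0.5828.
σ = (2.001 − 1.224)/(0.5828 − (-0.7063)) = 0.603.
μ = 1.224 − (-0.7063)·0.603 = 1.650.

μ ≈ 1.650, σ ≈ 0.603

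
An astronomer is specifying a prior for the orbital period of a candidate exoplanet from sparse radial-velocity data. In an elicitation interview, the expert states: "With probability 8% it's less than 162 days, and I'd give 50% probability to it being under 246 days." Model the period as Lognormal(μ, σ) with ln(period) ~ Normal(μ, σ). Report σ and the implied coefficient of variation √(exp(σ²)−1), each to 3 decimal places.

σ ≈ 0.297, CV ≈ 0.304

If T ~ Lognormal(μ,σ) then ln T ~ Normal(μ,σ), so the p-quantile of ln T is μ + z_p·σ.
ln(162) = 5.088 and ln(246) = 5.505; z_{0.08} = -1.405, z_{0.5} = 0.
σ = (5.505 − 5.088)/(0 − (-1.405)) = 0.297.
μ = 5.088 − (-1.405)·0.297 = 5.505.
CV = √(exp(σ²)−1) = √(exp(0.0884)−1) = 0.304.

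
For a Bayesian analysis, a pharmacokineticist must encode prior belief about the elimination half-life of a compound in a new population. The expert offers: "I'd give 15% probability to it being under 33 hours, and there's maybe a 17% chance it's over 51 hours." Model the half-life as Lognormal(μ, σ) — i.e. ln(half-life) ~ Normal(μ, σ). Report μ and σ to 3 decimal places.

If T ~ Lognormal(μ,σ) then ln T ~ Normal(μ,σ), so the p-quantile of ln T is μ + z_p·σ.
ln(33) = 3.497 and ln(51) = 3.932; z_{0.15} = -1.036, z_{0.83} = 0.9542.
σ = (3.932 − 3.497)/(0.9542 − (-1.036)) = 0.219.
μ = 3.497 − (-1.036)·0.219 = 3.723.

μ ≈ 3.723, σ ≈ 0.219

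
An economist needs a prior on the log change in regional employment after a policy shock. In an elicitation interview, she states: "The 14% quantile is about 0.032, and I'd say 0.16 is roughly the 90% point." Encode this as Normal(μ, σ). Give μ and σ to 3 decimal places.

μ = 0.091, σ = 0.054

The p-quantile of Normal(μ,σ) is μ + z_p·σ, with z_{0.14} = -1.08 and z_{0.9} = 1.282.
Eliminate σ: μ = (z₂·x₁ − z₁·x₂)/(z₂ − z₁) = (1.282·0.032 − (-1.08)·0.16)/2.362 = 0.091.
Then σ = (x₂ − x₁)/(z₂ − z₁) = (0.16 − 0.032)/2.362 = 0.054.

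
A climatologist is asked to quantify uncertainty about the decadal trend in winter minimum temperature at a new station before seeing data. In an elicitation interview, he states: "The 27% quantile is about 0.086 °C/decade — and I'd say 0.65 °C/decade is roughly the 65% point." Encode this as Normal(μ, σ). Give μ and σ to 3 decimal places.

For Normal(μ,σ), the p-quantile is μ + z_p·σ. Here z_{0.27} = -0.6128, z_{0.65} = 0.3853.
So 0.086 = μ − 0.6128σ and 0.65 = μ + 0.3853σ.
Subtracting: σ = (0.65 − 0.086)/(0.3853 − (-0.6128)) = 0.565.
Then μ = 0.086 − (-0.6128)·0.565 = 0.432.

μ = 0.432, σ = 0.565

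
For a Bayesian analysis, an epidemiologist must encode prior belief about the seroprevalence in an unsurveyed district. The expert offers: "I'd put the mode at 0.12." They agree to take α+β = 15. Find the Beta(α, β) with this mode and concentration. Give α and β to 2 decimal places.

α = 2.56, β = 12.44

For α,β > 1 the Beta mode is (α−1)/(α+β−2). With α+β = 15, the mode is (α−1)/13.
Set (α−1)/13 = 0.12 → α = 1 + 0.12·13 = 2.56.
β = 15 − α = 12.44.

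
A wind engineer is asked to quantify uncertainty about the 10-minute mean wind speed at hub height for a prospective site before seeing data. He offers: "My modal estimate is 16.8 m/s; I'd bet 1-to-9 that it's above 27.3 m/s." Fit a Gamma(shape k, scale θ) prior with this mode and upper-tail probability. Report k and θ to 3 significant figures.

Gamma(k,θ) with k>1 has mode (k−1)θ, so θ = 16.8/(k−1).
Need P(X < 27.3) = 0.9 with θ tied to k this way. Start at k = 2, θ = 16.8: P(X<27.3) ≈ 0.483.
Too low — raise k to concentrate. Iterating converges to k ≈ 8.99.
Then θ = 16.8/(8.99−1) ≈ 2.1.

k ≈ 8.99, θ ≈ 2.1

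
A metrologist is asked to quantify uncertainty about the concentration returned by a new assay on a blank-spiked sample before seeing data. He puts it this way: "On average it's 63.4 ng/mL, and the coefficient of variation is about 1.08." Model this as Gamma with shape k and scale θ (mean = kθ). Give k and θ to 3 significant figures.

k ≈ 0.857, θ ≈ 73.9

For Gamma(k, scale θ): mean = kθ, variance = kθ², so CV = 1/√k.
CV = 1.08, hence k = 1/CV² = 0.857.
Then θ = mean/k = 63.4/0.857 = 73.9.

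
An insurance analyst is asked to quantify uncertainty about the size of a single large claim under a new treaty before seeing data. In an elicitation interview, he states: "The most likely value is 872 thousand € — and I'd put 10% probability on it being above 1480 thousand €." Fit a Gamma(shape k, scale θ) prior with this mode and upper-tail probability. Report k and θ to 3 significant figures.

k ≈ 7.76, θ ≈ 129

Gamma(k,θ) with k>1 has mode (k−1)θ, so θ = 872/(k−1).
Need P(X < 1480) = 0.9 with θ tied to k this way. Start at k = 2, θ = 872: P(X<1480) ≈ 0.506.
Too low — raise k to concentrate. Iterating converges to k ≈ 7.76.
Then θ = 872/(7.76−1) ≈ 129.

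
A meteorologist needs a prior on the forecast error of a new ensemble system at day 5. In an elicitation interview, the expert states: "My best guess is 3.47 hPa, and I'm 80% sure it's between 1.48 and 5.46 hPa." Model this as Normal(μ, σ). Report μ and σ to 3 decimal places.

μ = 3.470, σ = 1.553

A symmetric 80% interval runs μ ± z·σ with z = 1.282.
Half-width = 1.99, so σ = 1.99/1.282 = 1.553.
μ is the stated best guess, 3.470.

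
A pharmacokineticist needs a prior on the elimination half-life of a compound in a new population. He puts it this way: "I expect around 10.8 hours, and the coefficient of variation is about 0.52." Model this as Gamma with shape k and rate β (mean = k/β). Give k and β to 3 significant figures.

For Gamma(k, rate β): mean = k/β, variance = k/β², so CV = 1/√k.
CV = 0.52, hence k = 1/CV² = 3.7.
Then β = k/mean = 3.7/10.8 = 0.342.

k ≈ 3.7, β ≈ 0.342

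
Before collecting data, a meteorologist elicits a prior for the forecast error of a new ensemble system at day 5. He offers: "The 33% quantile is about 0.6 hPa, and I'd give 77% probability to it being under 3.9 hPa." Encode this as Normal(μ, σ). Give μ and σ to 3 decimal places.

For Normal(μ,σ), the p-quantile is μ + z_p·σ. Here z_{0.33} = -0.4399, z_{0.77} = 0.7388.
So 0.6 = μ − 0.4399σ and 3.9 = μ + 0.7388σ.
Subtracting: σ = (3.9 − 0.6)/(0.7388 − (-0.4399)) = 2.800.
Then μ = 0.6 − (-0.4399)·2.800 = 1.832.

μ = 1.832, σ = 2.800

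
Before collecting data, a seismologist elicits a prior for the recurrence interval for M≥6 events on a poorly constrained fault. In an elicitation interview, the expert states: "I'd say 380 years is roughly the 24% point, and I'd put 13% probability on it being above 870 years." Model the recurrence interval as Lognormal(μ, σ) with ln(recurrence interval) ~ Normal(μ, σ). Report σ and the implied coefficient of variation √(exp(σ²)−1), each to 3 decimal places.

σ ≈ 0.452, CV ≈ 0.476

If T ~ Lognormal(μ,σ) then ln T ~ Normal(μ,σ), so the p-quantile of ln T is μ + z_p·σ.
ln(380) = 5.94 and ln(870) = 6.768; z_{0.24} = -0.7063, z_{0.87} = 1.126.
σ = (6.768 − 5.94)/(1.126 − (-0.7063)) = 0.452.
μ = 5.94 − (-0.7063)·0.452 = 6.259.
CV = √(exp(σ²)−1) = √(exp(0.2043)−1) = 0.476.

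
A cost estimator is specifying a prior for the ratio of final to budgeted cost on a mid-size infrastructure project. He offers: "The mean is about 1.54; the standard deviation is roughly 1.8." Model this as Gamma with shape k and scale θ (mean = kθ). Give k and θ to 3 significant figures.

k ≈ 0.732, θ ≈ 2.1

For Gamma(k, scale θ): mean = kθ, variance = kθ², so CV = 1/√k.
CV = SD/mean = 1.8/1.54 = 1.169, hence k = 1/CV² = 0.732.
Then θ = mean/k = 1.54/0.732 = 2.1.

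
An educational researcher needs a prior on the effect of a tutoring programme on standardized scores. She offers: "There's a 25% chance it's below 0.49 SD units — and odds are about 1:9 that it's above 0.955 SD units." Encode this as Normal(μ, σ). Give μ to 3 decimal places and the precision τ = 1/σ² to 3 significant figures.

μ = 0.650, τ = 17.7

For Normal(μ,σ), the p-quantile is μ + z_p·σ. Here z_{0.25} = -0.6745, z_{0.9} = 1.282.
So 0.49 = μ − 0.6745σ and 0.955 = μ + 1.282σ.
Subtracting: σ = (0.955 − 0.49)/(1.282 − (-0.6745)) = 0.238.
Then μ = 0.49 − (-0.6745)·0.238 = 0.650.
Precision τ = 1/σ² = 1/0.2377² = 17.7.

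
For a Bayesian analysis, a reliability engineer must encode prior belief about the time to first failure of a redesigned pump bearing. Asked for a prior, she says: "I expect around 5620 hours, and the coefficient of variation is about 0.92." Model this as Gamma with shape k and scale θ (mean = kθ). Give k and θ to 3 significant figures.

For Gamma(k, scale θ): mean = kθ, variance = kθ², so CV = 1/√k.
CV = 0.92, hence k = 1/CV² = 1.18.
Then θ = mean/k = 5620/1.18 = 4760.

k ≈ 1.18, θ ≈ 4760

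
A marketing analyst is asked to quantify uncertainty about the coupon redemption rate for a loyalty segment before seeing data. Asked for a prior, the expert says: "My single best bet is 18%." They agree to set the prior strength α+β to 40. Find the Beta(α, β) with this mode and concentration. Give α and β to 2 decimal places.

α = 7.84, β = 32.16

For α,β > 1 the Beta mode is (α−1)/(α+β−2). With α+β = 40, the mode is (α−1)/38.
Set (α−1)/38 = 0.18 → α = 1 + 0.18·38 = 7.84.
β = 40 − α = 32.16.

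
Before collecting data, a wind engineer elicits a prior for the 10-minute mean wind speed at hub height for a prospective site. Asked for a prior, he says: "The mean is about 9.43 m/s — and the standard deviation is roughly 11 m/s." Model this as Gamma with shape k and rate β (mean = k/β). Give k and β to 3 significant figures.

k ≈ 0.735, β ≈ 0.0779

For Gamma(k, rate β): mean = k/β, variance = k/β², so CV = 1/√k.
CV = SD/mean = 11/9.43 = 1.166, hence k = 1/CV² = 0.735.
Then β = k/mean = 0.735/9.43 = 0.0779.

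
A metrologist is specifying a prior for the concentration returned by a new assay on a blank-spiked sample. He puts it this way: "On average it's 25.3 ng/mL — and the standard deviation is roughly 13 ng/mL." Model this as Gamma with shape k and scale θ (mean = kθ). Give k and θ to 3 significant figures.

For Gamma(k, scale θ): mean = kθ, variance = kθ², so CV = 1/√k.
CV = SD/mean = 13/25.3 = 0.5138, hence k = 1/CV² = 3.79.
Then θ = mean/k = 25.3/3.79 = 6.68.

k ≈ 3.79, θ ≈ 6.68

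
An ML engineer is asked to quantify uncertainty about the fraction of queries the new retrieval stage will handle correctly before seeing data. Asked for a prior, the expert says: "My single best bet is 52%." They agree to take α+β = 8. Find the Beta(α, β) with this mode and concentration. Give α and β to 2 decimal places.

α = 4.12, β = 3.88

For α,β > 1 the Beta mode is (α−1)/(α+β−2). With α+β = 8, the mode is (α−1)/6.
Set (α−1)/6 = 0.52 → α = 1 + 0.52·6 = 4.12.
β = 8 − α = 3.88.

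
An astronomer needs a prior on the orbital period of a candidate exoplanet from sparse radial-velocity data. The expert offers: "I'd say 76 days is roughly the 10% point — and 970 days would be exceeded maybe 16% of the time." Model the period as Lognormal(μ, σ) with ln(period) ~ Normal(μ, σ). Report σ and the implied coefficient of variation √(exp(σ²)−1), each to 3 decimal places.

σ ≈ 1.119, CV ≈ 1.580

If T ~ Lognormal(μ,σ) then ln T ~ Normal(μ,σ), so the p-quantile of ln T is μ + z_p·σ.
ln(76) = 4.331 and ln(970) = 6.877; z_{0.1} = -1.282, z_{0.84} = 0.9945.
σ = (6.877 − 4.331)/(0.9945 − (-1.282)) = 1.119.
μ = 4.331 − (-1.282)·1.119 = 5.765.
CV = √(exp(σ²)−1) = √(exp(1.2519)−1) = 1.580.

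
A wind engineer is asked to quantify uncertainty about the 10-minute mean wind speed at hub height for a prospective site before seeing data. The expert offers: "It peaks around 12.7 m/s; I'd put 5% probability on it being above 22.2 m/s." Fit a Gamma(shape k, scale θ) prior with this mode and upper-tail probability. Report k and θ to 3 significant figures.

k ≈ 9.94, θ ≈ 1.42

Gamma(k,θ) with k>1 has mode (k−1)θ, so θ = 12.7/(k−1).
Need P(X < 22.2) = 0.95 with θ tied to k this way. Start at k = 2, θ = 12.7: P(X<22.2) ≈ 0.522.
Too low — raise k to concentrate. Iterating converges to k ≈ 9.94.
Then θ = 12.7/(9.94−1) ≈ 1.42.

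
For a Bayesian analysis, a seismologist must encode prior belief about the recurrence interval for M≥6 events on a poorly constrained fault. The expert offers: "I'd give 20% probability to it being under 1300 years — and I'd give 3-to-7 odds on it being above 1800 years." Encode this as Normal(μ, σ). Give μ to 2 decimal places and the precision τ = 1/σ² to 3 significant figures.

μ = 1608.06, τ = 7.46e-06

The p-quantile of Normal(μ,σ) is μ + z_p·σ, with z_{0.2} = -0.8416 and z_{0.7} = 0.5244.
Eliminate σ: μ = (z₂·x₁ − z₁·x₂)/(z₂ − z₁) = (0.5244·1300 − (-0.8416)·1800)/1.366 = 1608.06.
Then σ = (x₂ − x₁)/(z₂ − z₁) = (1800 − 1300)/1.366 = 366.03.
Precision τ = 1/σ² = 1/366² = 7.46e-06.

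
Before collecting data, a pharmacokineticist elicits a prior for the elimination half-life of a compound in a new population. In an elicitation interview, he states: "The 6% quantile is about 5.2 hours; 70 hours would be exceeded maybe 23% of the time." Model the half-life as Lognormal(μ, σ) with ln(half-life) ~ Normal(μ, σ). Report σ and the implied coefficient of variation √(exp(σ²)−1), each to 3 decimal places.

If T ~ Lognormal(μ,σ) then ln T ~ Normal(μ,σ), so the p-quantile of ln T is μ + z_p·σ.
ln(5.2) = 1.649 and ln(70) = 4.248; z_{0.06} = -1.555, z_{0.77} = 0.7388.
σ = (4.248 − 1.649)/(0.7388 − (-1.555)) = 1.134.
μ = 1.649 − (-1.555)·1.134 = 3.411.
CV = √(exp(σ²)−1) = √(exp(1.2848)−1) = 1.617.

σ ≈ 1.134, CV ≈ 1.617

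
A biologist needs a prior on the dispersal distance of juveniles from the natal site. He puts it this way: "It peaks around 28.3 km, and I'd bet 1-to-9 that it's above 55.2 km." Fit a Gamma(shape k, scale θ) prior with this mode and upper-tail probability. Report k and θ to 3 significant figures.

Gamma(k,θ) with k>1 has mode (k−1)θ, so θ = 28.3/(k−1).
Need P(X < 55.2) = 0.9 with θ tied to k this way. Start at k = 2, θ = 28.3: P(X<55.2) ≈ 0.580.
Too low — raise k to concentrate. Iterating converges to k ≈ 5.29.
Then θ = 28.3/(5.29−1) ≈ 6.6.

k ≈ 5.29, θ ≈ 6.6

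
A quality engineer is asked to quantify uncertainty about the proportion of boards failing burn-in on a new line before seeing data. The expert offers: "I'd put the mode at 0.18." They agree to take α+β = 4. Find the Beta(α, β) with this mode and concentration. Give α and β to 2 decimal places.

For α,β > 1 the Beta mode is (α−1)/(α+β−2). With α+β = 4, the mode is (α−1)/2.
Set (α−1)/2 = 0.18 → α = 1 + 0.18·2 = 1.36.
β = 4 − α = 2.64.

α = 1.36, β = 2.64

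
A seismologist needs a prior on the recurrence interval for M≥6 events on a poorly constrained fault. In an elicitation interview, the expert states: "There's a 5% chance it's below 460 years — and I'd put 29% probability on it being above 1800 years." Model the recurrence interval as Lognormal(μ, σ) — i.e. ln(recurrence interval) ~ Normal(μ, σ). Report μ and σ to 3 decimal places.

If T ~ Lognormal(μ,σ) then ln T ~ Normal(μ,σ), so the p-quantile of ln T is μ + z_p·σ.
ln(460) = 6.131 and ln(1800) = 7.496; z_{0.05} = -1.645, z_{0.71} = 0.5534.
σ = (7.496 − 6.131)/(0.5534 − (-1.645)) = 0.621.
μ = 6.131 − (-1.645)·0.621 = 7.152.

μ ≈ 7.152, σ ≈ 0.621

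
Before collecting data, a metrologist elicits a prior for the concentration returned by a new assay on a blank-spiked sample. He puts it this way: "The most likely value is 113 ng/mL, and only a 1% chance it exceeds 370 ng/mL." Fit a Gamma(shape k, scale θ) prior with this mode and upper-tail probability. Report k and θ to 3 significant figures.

Gamma(k,θ) with k>1 has mode (k−1)θ, so θ = 113/(k−1).
Need P(X < 370) = 0.99 with θ tied to k this way. Start at k = 2, θ = 113: P(X<370) ≈ 0.838.
Too low — raise k to concentrate. Iterating converges to k ≈ 4.13.
Then θ = 113/(4.13−1) ≈ 36.1.

k ≈ 4.13, θ ≈ 36.1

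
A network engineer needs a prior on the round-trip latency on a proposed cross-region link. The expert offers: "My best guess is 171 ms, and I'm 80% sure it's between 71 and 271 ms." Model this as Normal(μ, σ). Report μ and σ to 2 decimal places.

A symmetric 80% interval runs μ ± z·σ with z = 1.282.
Half-width = 100, so σ = 100/1.282 = 78.03.
μ is the stated best guess, 171.00.

μ = 171.00, σ = 78.03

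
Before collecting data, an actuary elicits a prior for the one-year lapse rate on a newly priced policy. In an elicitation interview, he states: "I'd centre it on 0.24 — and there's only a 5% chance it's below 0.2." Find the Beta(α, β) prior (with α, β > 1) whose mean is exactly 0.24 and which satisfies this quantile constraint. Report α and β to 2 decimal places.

α ≈ 70.12, β ≈ 222.05

With mean 0.24 fixed, write α = 0.24s, β = 0.76s where s = α+β.
Need P(θ < 0.2) = 0.05 under Beta(0.24s, 0.76s). Normal approximation: (q−m)/√(m(1−m)/s) ≈ z_{0.05} = -1.64, so s ≈ 0.24·0.76·(-1.64)²/(0.2−0.24)² = 308.4.
At s = 308.4: P(θ<0.2) ≈ 0.045. Adjusting to match 0.05 gives s ≈ 292.17.
So α = 0.24·292.17 ≈ 70.12, β = 0.76·292.17 ≈ 222.05.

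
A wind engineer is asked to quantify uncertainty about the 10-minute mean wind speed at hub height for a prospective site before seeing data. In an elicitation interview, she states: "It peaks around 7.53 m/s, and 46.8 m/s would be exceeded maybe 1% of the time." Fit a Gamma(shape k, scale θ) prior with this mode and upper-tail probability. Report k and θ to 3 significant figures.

k ≈ 2.1, θ ≈ 6.86

Gamma(k,θ) with k>1 has mode (k−1)θ, so θ = 7.53/(k−1).
Need P(X < 46.8) = 0.99 with θ tied to k this way. Start at k = 2, θ = 7.53: P(X<46.8) ≈ 0.986.
Too low — raise k to concentrate. Iterating converges to k ≈ 2.1.
Then θ = 7.53/(2.1−1) ≈ 6.86.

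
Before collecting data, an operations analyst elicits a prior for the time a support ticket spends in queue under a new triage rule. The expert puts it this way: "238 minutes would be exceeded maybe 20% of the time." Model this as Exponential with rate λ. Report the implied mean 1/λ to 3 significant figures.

mean ≈ 148 minutes

P(T > 238.0) = e^(−λ·238.0) = 0.2, so λ = −ln(0.2)/238.0 = 0.00676.
Mean = 1/λ = 148 minutes.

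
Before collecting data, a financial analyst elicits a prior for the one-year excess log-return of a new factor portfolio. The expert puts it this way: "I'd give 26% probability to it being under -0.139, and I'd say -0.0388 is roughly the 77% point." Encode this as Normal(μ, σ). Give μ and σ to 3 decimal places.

μ = -0.092, σ = 0.072

For Normal(μ,σ), the p-quantile is μ + z_p·σ. Here z_{0.26} = -0.6433, z_{0.77} = 0.7388.
So -0.139 = μ − 0.6433σ and -0.0388 = μ + 0.7388σ.
Subtracting: σ = (-0.0388 − -0.139)/(0.7388 − (-0.6433)) = 0.072.
Then μ = -0.139 − (-0.6433)·0.072 = -0.092.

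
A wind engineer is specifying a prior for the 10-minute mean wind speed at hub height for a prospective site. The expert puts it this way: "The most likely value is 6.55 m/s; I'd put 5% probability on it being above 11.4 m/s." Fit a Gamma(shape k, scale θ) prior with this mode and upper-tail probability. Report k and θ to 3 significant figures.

k ≈ 10.1, θ ≈ 0.721

Gamma(k,θ) with k>1 has mode (k−1)θ, so θ = 6.55/(k−1).
Need P(X < 11.4) = 0.95 with θ tied to k this way. Start at k = 2, θ = 6.55: P(X<11.4) ≈ 0.519.
Too low — raise k to concentrate. Iterating converges to k ≈ 10.1.
Then θ = 6.55/(10.1−1) ≈ 0.721.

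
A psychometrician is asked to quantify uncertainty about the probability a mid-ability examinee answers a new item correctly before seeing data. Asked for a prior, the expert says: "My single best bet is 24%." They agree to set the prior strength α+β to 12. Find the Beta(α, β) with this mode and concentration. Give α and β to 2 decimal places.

α = 3.40, β = 8.60

For α,β > 1 the Beta mode is (α−1)/(α+β−2). With α+β = 12, the mode is (α−1)/10.
Set (α−1)/10 = 0.24 → α = 1 + 0.24·10 = 3.40.
β = 12 − α = 8.60.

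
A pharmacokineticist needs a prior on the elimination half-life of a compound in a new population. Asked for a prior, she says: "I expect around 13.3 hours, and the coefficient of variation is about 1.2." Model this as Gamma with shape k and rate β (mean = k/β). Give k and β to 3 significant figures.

For Gamma(k, rate β): mean = k/β, variance = k/β², so CV = 1/√k.
CV = 1.2, hence k = 1/CV² = 0.694.
Then β = k/mean = 0.694/13.3 = 0.0522.

k ≈ 0.694, β ≈ 0.0522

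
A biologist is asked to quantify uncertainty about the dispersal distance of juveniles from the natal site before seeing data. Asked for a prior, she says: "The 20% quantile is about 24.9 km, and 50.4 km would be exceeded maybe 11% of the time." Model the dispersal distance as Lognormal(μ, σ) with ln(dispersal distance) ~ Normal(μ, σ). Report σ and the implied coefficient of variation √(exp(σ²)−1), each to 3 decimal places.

If T ~ Lognormal(μ,σ) then ln T ~ Normal(μ,σ), so the p-quantile of ln T is μ + z_p·σ.
ln(24.9) = 3.215 and ln(50.4) = 3.92; z_{0.2} = -0.8416, z_{0.89} = 1.227.
σ = (3.92 − 3.215)/(1.227 − (-0.8416)) = 0.341.
μ = 3.215 − (-0.8416)·0.341 = 3.502.
CV = √(exp(σ²)−1) = √(exp(0.1162)−1) = 0.351.

σ ≈ 0.341, CV ≈ 0.351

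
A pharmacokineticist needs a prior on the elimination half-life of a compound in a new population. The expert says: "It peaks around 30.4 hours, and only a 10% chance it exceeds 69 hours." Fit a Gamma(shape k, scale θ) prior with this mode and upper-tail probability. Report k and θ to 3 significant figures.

k ≈ 3.86, θ ≈ 10.6

Gamma(k,θ) with k>1 has mode (k−1)θ, so θ = 30.4/(k−1).
Need P(X < 69) = 0.9 with θ tied to k this way. Start at k = 2, θ = 30.4: P(X<69) ≈ 0.662.
Too low — raise k to concentrate. Iterating converges to k ≈ 3.86.
Then θ = 30.4/(3.86−1) ≈ 10.6.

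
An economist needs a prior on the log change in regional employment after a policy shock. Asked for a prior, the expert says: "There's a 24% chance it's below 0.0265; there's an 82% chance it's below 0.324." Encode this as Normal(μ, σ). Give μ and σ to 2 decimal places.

μ = 0.16, σ = 0.18

For Normal(μ,σ), the p-quantile is μ + z_p·σ. Here z_{0.24} = -0.7063, z_{0.82} = 0.9154.
So 0.0265 = μ − 0.7063σ and 0.324 = μ + 0.9154σ.
Subtracting: σ = (0.324 − 0.0265)/(0.9154 − (-0.7063)) = 0.18.
Then μ = 0.0265 − (-0.7063)·0.18 = 0.16.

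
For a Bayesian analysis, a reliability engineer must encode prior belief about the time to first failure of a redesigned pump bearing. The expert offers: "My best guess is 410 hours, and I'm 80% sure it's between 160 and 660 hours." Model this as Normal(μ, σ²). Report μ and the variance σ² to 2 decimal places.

A symmetric 80% interval runs μ ± z·σ with z = 1.282.
Half-width = 250, so σ = 250/1.282 = 195.076 and σ² = 38054.66.
μ is the stated best guess, 410.00.

μ = 410.00, σ² = 38054.66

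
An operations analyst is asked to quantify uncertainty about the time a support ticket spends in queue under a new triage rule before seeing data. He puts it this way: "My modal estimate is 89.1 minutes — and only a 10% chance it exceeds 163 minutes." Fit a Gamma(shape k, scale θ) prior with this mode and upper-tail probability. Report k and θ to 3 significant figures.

Gamma(k,θ) with k>1 has mode (k−1)θ, so θ = 89.1/(k−1).
Need P(X < 163) = 0.9 with θ tied to k this way. Start at k = 2, θ = 89.1: P(X<163) ≈ 0.546.
Too low — raise k to concentrate. Iterating converges to k ≈ 6.23.
Then θ = 89.1/(6.23−1) ≈ 17.

k ≈ 6.23, θ ≈ 17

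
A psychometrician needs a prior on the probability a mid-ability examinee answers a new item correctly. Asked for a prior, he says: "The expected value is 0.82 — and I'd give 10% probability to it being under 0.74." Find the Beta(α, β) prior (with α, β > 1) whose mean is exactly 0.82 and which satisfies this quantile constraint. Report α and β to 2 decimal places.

α ≈ 33.01, β ≈ 7.25

With mean 0.82 fixed, write α = 0.82s, β = 0.18s where s = α+β.
Need P(θ < 0.74) = 0.1 under Beta(0.82s, 0.18s). Normal approximation: (q−m)/√(m(1−m)/s) ≈ z_{0.1} = -1.28, so s ≈ 0.82·0.18·(-1.28)²/(0.74−0.82)² = 37.9.
At s = 37.9: P(θ<0.74) ≈ 0.106. Adjusting to match 0.1 gives s ≈ 40.26.
So α = 0.82·40.26 ≈ 33.01, β = 0.18·40.26 ≈ 7.25.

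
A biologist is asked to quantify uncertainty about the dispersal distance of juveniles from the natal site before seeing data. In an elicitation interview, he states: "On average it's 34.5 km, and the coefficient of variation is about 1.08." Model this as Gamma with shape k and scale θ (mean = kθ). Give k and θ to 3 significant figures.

For Gamma(k, scale θ): mean = kθ, variance = kθ², so CV = 1/√k.
CV = 1.08, hence k = 1/CV² = 0.857.
Then θ = mean/k = 34.5/0.857 = 40.2.

k ≈ 0.857, θ ≈ 40.2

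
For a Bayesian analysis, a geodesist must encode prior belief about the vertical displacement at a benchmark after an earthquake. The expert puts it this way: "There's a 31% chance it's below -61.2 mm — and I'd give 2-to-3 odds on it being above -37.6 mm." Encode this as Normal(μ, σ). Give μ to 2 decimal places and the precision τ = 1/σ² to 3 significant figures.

For Normal(μ,σ), the p-quantile is μ + z_p·σ. Here z_{0.31} = -0.4959, z_{0.6} = 0.2533.
So -61.2 = μ − 0.4959σ and -37.6 = μ + 0.2533σ.
Subtracting: σ = (-37.6 − -61.2)/(0.2533 − (-0.4959)) = 31.50.
Then μ = -61.2 − (-0.4959)·31.50 = -45.58.
Precision τ = 1/σ² = 1/31.5² = 0.00101.

μ = -45.58, τ = 0.00101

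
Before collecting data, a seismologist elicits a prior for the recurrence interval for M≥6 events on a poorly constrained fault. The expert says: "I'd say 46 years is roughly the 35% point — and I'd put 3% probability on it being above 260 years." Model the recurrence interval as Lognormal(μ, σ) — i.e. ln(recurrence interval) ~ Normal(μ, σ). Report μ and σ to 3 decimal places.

μ ≈ 4.123, σ ≈ 0.764

If T ~ Lognormal(μ,σ) then ln T ~ Normal(μ,σ), so the p-quantile of ln T is μ + z_p·σ.
ln(46) = 3.829 and ln(260) = 5.561; z_{0.35} = -0.3853, z_{0.97} = 1.881.
σ = (5.561 − 3.829)/(1.881 − (-0.3853)) = 0.764.
μ = 3.829 − (-0.3853)·0.764 = 4.123.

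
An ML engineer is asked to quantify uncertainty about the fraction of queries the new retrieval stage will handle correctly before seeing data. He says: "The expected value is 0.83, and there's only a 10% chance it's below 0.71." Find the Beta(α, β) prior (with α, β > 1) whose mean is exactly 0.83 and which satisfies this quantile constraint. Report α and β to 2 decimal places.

With mean 0.83 fixed, write α = 0.83s, β = 0.17s where s = α+β.
Need P(θ < 0.71) = 0.1 under Beta(0.83s, 0.17s). Normal approximation: (q−m)/√(m(1−m)/s) ≈ z_{0.1} = -1.28, so s ≈ 0.83·0.17·(-1.28)²/(0.71−0.83)² = 16.1.
At s = 16.1: P(θ<0.71) ≈ 0.107. Adjusting to match 0.1 gives s ≈ 17.39.
So α = 0.83·17.39 ≈ 14.43, β = 0.17·17.39 ≈ 2.96.

α ≈ 14.43, β ≈ 2.96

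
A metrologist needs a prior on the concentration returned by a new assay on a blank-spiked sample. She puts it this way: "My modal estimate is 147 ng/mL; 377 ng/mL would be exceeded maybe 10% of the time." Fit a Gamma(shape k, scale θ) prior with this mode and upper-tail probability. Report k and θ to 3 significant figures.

Gamma(k,θ) with k>1 has mode (k−1)θ, so θ = 147/(k−1).
Need P(X < 377) = 0.9 with θ tied to k this way. Start at k = 2, θ = 147: P(X<377) ≈ 0.726.
Too low — raise k to concentrate. Iterating converges to k ≈ 3.16.
Then θ = 147/(3.16−1) ≈ 67.9.

k ≈ 3.16, θ ≈ 67.9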